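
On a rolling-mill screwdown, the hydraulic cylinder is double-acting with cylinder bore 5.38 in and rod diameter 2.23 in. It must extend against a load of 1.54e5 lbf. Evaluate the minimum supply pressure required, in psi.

Cap-side area A_cap = π/4 × (5.38 in)² = 22.73 in^2
P = F / A = 1.54e5 lbf / A

P ≈ 6770 psi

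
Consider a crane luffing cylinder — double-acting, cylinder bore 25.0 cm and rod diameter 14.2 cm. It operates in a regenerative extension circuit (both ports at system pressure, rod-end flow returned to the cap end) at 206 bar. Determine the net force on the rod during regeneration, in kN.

With equal pressure on both faces, forces on the annular region cancel; the net push is pressure × rod cross-section.
Rod cross-section A_rod = π/4 × (14.2 cm)² = 158.4 cm^2
F = P × A_rod

F ≈ 326 kN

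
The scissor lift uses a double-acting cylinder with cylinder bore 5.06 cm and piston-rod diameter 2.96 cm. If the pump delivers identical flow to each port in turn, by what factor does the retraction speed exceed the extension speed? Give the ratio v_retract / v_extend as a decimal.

Cap-side area A_cap = π/4 × (5.06 cm)² = 20.11 cm^2
Rod-side annular area A_ann = π/4 × (5.06² − 2.96²) = 13.23 cm^2
For equal Q, v ∝ 1/A, so v_ret/v_ext = A_cap/A_ann.

v_ret/v_ext ≈ 1.52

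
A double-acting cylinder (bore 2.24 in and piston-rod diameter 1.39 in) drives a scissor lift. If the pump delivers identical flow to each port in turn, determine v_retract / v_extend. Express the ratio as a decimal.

Cap-side area A_cap = π/4 × (2.24 in)² = 3.941 in^2
Rod-side annular area A_ann = π/4 × (2.24² − 1.39²) = 2.423 in^2
For equal Q, v ∝ 1/A, so v_ret/v_ext = A_cap/A_ann.

v_ret/v_ext ≈ 1.63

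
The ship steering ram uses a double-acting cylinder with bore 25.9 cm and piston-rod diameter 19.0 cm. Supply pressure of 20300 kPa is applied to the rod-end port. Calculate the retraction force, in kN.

F ≈ 494 kN

Rod-side annular area A_ann = π/4 × (25.9² − 19.0²) = 243.3 cm^2
On retraction the pressure acts on the annular area (bore minus rod).
F = P × A_ann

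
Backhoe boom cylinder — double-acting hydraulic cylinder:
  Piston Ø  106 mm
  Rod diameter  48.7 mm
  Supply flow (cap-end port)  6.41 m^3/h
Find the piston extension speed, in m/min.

v ≈ 12.1 m/min

Cap-side area A_cap = π/4 × (106 mm)² = 8825 mm^2
v = Q / A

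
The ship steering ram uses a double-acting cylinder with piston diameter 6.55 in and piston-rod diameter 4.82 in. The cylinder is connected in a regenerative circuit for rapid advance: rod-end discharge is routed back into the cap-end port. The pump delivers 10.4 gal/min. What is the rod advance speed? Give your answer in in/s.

In regeneration the rod-end outflow joins the pump flow into the cap end, so the net volume the pump must supply per unit advance equals the rod cross-section area.
Rod cross-section A_rod = π/4 × (4.82 in)² = 18.25 in^2
v = Q_pump / A_rod

v ≈ 2.19 in/s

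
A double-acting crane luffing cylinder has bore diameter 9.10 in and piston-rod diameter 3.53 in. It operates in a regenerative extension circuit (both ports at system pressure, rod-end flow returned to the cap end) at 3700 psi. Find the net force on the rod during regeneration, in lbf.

F ≈ 36200 lbf

With equal pressure on both faces, forces on the annular region cancel; the net push is pressure × rod cross-section.
Rod cross-section A_rod = π/4 × (3.53 in)² = 9.787 in^2
F = P × A_rod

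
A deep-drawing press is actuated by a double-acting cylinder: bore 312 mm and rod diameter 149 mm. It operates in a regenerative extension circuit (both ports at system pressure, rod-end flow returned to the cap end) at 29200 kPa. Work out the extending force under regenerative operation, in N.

With equal pressure on both faces, forces on the annular region cancel; the net push is pressure × rod cross-section.
Rod cross-section A_rod = π/4 × (149 mm)² = 17440 mm^2
F = P × A_rod

F ≈ 5.09e5 N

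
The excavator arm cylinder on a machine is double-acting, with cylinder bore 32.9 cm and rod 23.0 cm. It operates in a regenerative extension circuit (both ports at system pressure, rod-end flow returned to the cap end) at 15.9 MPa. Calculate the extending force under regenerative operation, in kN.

With equal pressure on both faces, forces on the annular region cancel; the net push is pressure × rod cross-section.
Rod cross-section A_rod = π/4 × (23.0 cm)² = 415.5 cm^2
F = P × A_rod

F ≈ 661 kN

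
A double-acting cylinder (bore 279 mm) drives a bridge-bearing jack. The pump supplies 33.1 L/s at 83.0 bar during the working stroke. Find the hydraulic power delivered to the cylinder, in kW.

Hydraulic power = P × Q

W ≈ 275 kW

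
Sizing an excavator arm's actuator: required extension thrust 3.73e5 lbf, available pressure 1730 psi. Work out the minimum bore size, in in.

Extension force acts on the full piston face: F = P × (π/4)D².
D = √(4F / (πP)) = √(4 × 3.73e5 lbf / (π × 1730 psi))

D ≈ 16.6 in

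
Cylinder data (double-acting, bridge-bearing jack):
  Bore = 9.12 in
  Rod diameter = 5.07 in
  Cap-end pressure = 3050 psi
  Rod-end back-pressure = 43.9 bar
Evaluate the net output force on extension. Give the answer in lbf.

Cap-side area A_cap = π/4 × (9.12 in)² = 65.33 in^2
Rod-side annular area A_ann = π/4 × (9.12² − 5.07²) = 45.14 in^2
Net thrust = P_cap·A_cap − P_rod·A_ann = 1.992e5 lbf − 28740 lbf

F ≈ 1.71e5 lbf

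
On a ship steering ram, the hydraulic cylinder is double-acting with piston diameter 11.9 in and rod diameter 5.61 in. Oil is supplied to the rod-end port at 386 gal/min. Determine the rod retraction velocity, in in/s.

v ≈ 17.2 in/s

Rod-side annular area A_ann = π/4 × (11.9² − 5.61²) = 86.50 in^2
Flow into the rod-end port fills the annular volume.
v = Q / A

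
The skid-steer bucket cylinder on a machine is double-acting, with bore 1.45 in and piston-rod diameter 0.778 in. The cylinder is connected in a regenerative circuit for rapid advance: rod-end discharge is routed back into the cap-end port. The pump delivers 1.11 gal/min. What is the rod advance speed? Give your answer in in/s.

In regeneration the rod-end outflow joins the pump flow into the cap end, so the net volume the pump must supply per unit advance equals the rod cross-section area.
Rod cross-section A_rod = π/4 × (0.778 in)² = 0.4754 in^2
v = Q_pump / A_rod

v ≈ 8.99 in/s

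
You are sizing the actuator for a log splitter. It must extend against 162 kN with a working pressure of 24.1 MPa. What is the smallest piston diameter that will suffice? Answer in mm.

D ≈ 92.5 mm

Extension force acts on the full piston face: F = P × (π/4)D².
D = √(4F / (πP)) = √(4 × 162 kN / (π × 24.1 MPa))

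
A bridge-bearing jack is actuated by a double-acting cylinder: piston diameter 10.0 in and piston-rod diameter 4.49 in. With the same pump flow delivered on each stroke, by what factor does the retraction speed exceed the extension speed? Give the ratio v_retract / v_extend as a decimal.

Cap-side area A_cap = π/4 × (10.0 in)² = 78.54 in^2
Rod-side annular area A_ann = π/4 × (10.0² − 4.49²) = 62.71 in^2
For equal Q, v ∝ 1/A, so v_ret/v_ext = A_cap/A_ann.

v_ret/v_ext ≈ 1.25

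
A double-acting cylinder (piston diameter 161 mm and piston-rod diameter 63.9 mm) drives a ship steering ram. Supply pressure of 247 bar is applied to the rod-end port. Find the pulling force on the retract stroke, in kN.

F ≈ 424 kN

Rod-side annular area A_ann = π/4 × (161² − 63.9²) = 17150 mm^2
On retraction the pressure acts on the annular area (bore minus rod).
F = P × A_ann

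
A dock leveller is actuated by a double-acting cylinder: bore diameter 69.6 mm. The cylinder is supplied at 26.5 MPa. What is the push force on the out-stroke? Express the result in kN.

F ≈ 101 kN

Cap-side area A_cap = π/4 × (69.6 mm)² = 3805 mm^2
F = P × A_cap = 26.5 MPa × A_cap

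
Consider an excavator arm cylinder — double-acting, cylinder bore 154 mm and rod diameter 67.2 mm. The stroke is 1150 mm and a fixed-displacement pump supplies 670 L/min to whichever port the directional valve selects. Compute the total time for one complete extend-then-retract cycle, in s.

t ≈ 3.47 s

Cap-side area A_cap = π/4 × (154 mm)² = 18630 mm^2
Rod-side annular area A_ann = π/4 × (154² − 67.2²) = 15080 mm^2
t_ext = A_cap·L/Q = 1.918 s
t_ret = A_ann·L/Q = 1.553 s
t_cycle = t_ext + t_ret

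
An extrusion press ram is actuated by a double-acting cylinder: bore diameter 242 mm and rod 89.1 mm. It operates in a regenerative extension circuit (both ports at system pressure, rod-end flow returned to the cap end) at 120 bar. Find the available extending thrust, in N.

F ≈ 74800 N

With equal pressure on both faces, forces on the annular region cancel; the net push is pressure × rod cross-section.
Rod cross-section A_rod = π/4 × (89.1 mm)² = 6235 mm^2
F = P × A_rod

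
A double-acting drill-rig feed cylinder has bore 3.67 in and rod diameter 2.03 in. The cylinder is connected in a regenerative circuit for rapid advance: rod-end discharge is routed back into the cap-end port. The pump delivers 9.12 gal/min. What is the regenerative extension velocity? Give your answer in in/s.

In regeneration the rod-end outflow joins the pump flow into the cap end, so the net volume the pump must supply per unit advance equals the rod cross-section area.
Rod cross-section A_rod = π/4 × (2.03 in)² = 3.237 in^2
v = Q_pump / A_rod

v ≈ 10.8 in/s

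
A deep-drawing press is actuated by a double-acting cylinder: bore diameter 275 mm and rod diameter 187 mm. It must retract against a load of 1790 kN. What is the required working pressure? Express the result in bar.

Rod-side annular area A_ann = π/4 × (275² − 187²) = 31930 mm^2
Retraction: pressure acts on the annular area.
P = F / A = 1790 kN / A

P ≈ 561 bar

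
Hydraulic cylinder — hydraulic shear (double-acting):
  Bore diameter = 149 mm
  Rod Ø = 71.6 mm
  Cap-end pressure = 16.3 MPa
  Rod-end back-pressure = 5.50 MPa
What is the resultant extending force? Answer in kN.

Cap-side area A_cap = π/4 × (149 mm)² = 17440 mm^2
Rod-side annular area A_ann = π/4 × (149² − 71.6²) = 13410 mm^2
Net thrust = P_cap·A_cap − P_rod·A_ann = 284.2 kN − 73.76 kN

F ≈ 210 kN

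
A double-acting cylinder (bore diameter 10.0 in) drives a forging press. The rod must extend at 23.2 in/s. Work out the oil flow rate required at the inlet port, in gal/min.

Cap-side area A_cap = π/4 × (10.0 in)² = 78.54 in^2
Q = A × v

Q ≈ 473 gal/min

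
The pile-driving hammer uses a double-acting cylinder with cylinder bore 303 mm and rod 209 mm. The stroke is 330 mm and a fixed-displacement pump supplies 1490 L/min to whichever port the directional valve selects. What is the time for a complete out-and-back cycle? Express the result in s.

t ≈ 1.46 s

Cap-side area A_cap = π/4 × (303 mm)² = 72110 mm^2
Rod-side annular area A_ann = π/4 × (303² − 209²) = 37800 mm^2
t_ext = A_cap·L/Q = 0.9582 s
t_ret = A_ann·L/Q = 0.5023 s
t_cycle = t_ext + t_ret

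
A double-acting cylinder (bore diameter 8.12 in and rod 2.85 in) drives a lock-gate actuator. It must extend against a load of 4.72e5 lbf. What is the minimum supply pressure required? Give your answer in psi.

Cap-side area A_cap = π/4 × (8.12 in)² = 51.78 in^2
P = F / A = 4.72e5 lbf / A

P ≈ 9110 psi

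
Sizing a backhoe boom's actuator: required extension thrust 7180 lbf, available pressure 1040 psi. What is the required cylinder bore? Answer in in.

D ≈ 2.96 in

Extension force acts on the full piston face: F = P × (π/4)D².
D = √(4F / (πP)) = √(4 × 7180 lbf / (π × 1040 psi))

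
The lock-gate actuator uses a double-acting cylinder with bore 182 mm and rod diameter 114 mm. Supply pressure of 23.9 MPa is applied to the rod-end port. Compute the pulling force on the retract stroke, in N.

Rod-side annular area A_ann = π/4 × (182² − 114²) = 15810 mm^2
On retraction the pressure acts on the annular area (bore minus rod).
F = P × A_ann

F ≈ 3.78e5 N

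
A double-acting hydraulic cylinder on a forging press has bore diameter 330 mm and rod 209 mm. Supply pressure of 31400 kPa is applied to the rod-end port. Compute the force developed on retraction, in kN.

F ≈ 1610 kN

Rod-side annular area A_ann = π/4 × (330² − 209²) = 51220 mm^2
On retraction the pressure acts on the annular area (bore minus rod).
F = P × A_ann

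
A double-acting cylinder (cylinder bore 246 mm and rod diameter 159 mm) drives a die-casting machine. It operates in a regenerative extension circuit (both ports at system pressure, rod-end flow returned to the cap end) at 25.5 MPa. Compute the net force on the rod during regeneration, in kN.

F ≈ 506 kN

With equal pressure on both faces, forces on the annular region cancel; the net push is pressure × rod cross-section.
Rod cross-section A_rod = π/4 × (159 mm)² = 19860 mm^2
F = P × A_rod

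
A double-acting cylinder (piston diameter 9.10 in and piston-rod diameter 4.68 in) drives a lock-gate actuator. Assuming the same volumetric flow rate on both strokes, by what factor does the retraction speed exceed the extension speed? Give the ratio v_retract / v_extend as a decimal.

v_ret/v_ext ≈ 1.36

Cap-side area A_cap = π/4 × (9.10 in)² = 65.04 in^2
Rod-side annular area A_ann = π/4 × (9.10² − 4.68²) = 47.84 in^2
For equal Q, v ∝ 1/A, so v_ret/v_ext = A_cap/A_ann.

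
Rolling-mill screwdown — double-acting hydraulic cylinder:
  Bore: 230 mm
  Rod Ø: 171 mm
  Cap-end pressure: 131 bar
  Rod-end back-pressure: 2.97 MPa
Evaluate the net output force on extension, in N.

Cap-side area A_cap = π/4 × (230 mm)² = 41550 mm^2
Rod-side annular area A_ann = π/4 × (230² − 171²) = 18580 mm^2
Net thrust = P_cap·A_cap − P_rod·A_ann = 5.443e5 N − 55190 N

F ≈ 4.89e5 N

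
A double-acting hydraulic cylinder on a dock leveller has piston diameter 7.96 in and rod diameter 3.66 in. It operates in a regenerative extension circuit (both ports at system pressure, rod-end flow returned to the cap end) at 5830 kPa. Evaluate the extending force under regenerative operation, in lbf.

F ≈ 8900 lbf

With equal pressure on both faces, forces on the annular region cancel; the net push is pressure × rod cross-section.
Rod cross-section A_rod = π/4 × (3.66 in)² = 10.52 in^2
F = P × A_rod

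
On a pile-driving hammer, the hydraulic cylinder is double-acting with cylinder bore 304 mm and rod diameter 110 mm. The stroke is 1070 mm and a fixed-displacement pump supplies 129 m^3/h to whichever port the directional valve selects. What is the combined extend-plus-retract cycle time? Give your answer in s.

Cap-side area A_cap = π/4 × (304 mm)² = 72580 mm^2
Rod-side annular area A_ann = π/4 × (304² − 110²) = 63080 mm^2
t_ext = A_cap·L/Q = 2.167 s
t_ret = A_ann·L/Q = 1.884 s
t_cycle = t_ext + t_ret

t ≈ 4.05 s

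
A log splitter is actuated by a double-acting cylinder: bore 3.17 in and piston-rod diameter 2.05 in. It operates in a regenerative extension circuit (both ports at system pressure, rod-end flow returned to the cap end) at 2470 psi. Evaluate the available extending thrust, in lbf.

With equal pressure on both faces, forces on the annular region cancel; the net push is pressure × rod cross-section.
Rod cross-section A_rod = π/4 × (2.05 in)² = 3.301 in^2
F = P × A_rod

F ≈ 8150 lbf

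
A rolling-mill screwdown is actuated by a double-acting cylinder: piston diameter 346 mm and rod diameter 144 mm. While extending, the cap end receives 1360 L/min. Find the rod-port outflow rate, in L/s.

Q_out ≈ 18.7 L/s

Cap-side area A_cap = π/4 × (346 mm)² = 94020 mm^2
Rod-side annular area A_ann = π/4 × (346² − 144²) = 77740 mm^2
Piston speed v = Q_in/A_cap; rod-end outflow Q_out = v × A_ann = Q_in × A_ann/A_cap.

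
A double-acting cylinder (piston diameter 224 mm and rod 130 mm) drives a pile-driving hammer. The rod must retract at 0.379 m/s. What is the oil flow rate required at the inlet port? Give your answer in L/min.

Q ≈ 594 L/min

Rod-side annular area A_ann = π/4 × (224² − 130²) = 26130 mm^2
Q = A × v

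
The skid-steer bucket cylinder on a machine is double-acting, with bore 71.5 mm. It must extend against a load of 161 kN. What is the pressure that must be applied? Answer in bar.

P ≈ 401 bar

Cap-side area A_cap = π/4 × (71.5 mm)² = 4015 mm^2
P = F / A = 161 kN / A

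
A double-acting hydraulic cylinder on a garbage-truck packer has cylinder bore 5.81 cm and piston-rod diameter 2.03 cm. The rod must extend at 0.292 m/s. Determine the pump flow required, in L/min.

Cap-side area A_cap = π/4 × (5.81 cm)² = 26.51 cm^2
Q = A × v

Q ≈ 46.4 L/min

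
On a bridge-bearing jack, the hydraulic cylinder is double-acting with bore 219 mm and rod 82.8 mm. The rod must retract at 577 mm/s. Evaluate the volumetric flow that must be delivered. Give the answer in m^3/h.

Q ≈ 67.1 m^3/h

Rod-side annular area A_ann = π/4 × (219² − 82.8²) = 32280 mm^2
Q = A × v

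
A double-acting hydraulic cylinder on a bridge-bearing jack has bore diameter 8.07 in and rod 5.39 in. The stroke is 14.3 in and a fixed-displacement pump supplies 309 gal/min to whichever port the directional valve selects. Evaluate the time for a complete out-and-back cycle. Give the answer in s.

t ≈ 0.955 s

Cap-side area A_cap = π/4 × (8.07 in)² = 51.15 in^2
Rod-side annular area A_ann = π/4 × (8.07² − 5.39²) = 28.33 in^2
t_ext = A_cap·L/Q = 0.6148 s
t_ret = A_ann·L/Q = 0.3406 s
t_cycle = t_ext + t_ret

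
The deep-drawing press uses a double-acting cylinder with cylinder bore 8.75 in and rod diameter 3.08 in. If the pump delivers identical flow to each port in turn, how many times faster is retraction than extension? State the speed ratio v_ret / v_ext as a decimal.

Cap-side area A_cap = π/4 × (8.75 in)² = 60.13 in^2
Rod-side annular area A_ann = π/4 × (8.75² − 3.08²) = 52.68 in^2
For equal Q, v ∝ 1/A, so v_ret/v_ext = A_cap/A_ann.

v_ret/v_ext ≈ 1.14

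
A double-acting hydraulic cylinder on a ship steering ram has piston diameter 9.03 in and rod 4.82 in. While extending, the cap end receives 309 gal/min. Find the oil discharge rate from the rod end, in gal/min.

Q_out ≈ 221 gal/min

Cap-side area A_cap = π/4 × (9.03 in)² = 64.04 in^2
Rod-side annular area A_ann = π/4 × (9.03² − 4.82²) = 45.80 in^2
Piston speed v = Q_in/A_cap; rod-end outflow Q_out = v × A_ann = Q_in × A_ann/A_cap.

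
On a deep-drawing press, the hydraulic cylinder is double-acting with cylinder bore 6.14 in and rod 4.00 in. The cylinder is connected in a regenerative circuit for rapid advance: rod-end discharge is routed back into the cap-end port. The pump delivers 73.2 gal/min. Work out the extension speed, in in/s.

v ≈ 22.4 in/s

In regeneration the rod-end outflow joins the pump flow into the cap end, so the net volume the pump must supply per unit advance equals the rod cross-section area.
Rod cross-section A_rod = π/4 × (4.00 in)² = 12.57 in^2
v = Q_pump / A_rod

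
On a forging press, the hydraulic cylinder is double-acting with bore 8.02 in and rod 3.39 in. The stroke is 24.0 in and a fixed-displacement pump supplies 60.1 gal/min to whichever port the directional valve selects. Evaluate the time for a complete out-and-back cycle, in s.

Cap-side area A_cap = π/4 × (8.02 in)² = 50.52 in^2
Rod-side annular area A_ann = π/4 × (8.02² − 3.39²) = 41.49 in^2
t_ext = A_cap·L/Q = 5.240 s
t_ret = A_ann·L/Q = 4.304 s
t_cycle = t_ext + t_ret

t ≈ 9.54 s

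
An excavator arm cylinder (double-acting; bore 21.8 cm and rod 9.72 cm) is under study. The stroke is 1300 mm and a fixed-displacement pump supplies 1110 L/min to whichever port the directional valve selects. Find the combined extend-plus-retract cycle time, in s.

t ≈ 4.72 s

Cap-side area A_cap = π/4 × (21.8 cm)² = 373.3 cm^2
Rod-side annular area A_ann = π/4 × (21.8² − 9.72²) = 299.0 cm^2
t_ext = A_cap·L/Q = 2.623 s
t_ret = A_ann·L/Q = 2.101 s
t_cycle = t_ext + t_ret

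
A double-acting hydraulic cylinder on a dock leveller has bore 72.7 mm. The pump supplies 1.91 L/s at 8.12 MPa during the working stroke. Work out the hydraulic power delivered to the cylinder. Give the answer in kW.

Hydraulic power = P × Q

W ≈ 15.5 kW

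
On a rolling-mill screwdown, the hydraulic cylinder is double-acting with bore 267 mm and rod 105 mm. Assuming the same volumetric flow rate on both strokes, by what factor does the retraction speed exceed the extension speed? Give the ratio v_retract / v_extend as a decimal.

Cap-side area A_cap = π/4 × (267 mm)² = 55990 mm^2
Rod-side annular area A_ann = π/4 × (267² − 105²) = 47330 mm^2
For equal Q, v ∝ 1/A, so v_ret/v_ext = A_cap/A_ann.

v_ret/v_ext ≈ 1.18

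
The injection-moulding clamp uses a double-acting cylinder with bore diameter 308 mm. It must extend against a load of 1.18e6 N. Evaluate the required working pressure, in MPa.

P ≈ 15.8 MPa

Cap-side area A_cap = π/4 × (308 mm)² = 74510 mm^2
P = F / A = 1.18e6 N / A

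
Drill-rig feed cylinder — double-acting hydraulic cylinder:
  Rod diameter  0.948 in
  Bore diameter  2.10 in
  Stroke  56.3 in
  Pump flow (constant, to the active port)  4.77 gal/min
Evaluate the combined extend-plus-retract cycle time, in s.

Cap-side area A_cap = π/4 × (2.10 in)² = 3.464 in^2
Rod-side annular area A_ann = π/4 × (2.10² − 0.948²) = 2.758 in^2
t_ext = A_cap·L/Q = 10.62 s
t_ret = A_ann·L/Q = 8.454 s
t_cycle = t_ext + t_ret

t ≈ 19.1 s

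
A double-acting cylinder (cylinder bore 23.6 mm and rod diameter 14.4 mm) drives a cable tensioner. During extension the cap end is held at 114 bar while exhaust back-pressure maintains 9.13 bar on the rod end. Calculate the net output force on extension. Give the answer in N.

Cap-side area A_cap = π/4 × (23.6 mm)² = 437.4 mm^2
Rod-side annular area A_ann = π/4 × (23.6² − 14.4²) = 274.6 mm^2
Net thrust = P_cap·A_cap − P_rod·A_ann = 4987 N − 250.7 N

F ≈ 4740 N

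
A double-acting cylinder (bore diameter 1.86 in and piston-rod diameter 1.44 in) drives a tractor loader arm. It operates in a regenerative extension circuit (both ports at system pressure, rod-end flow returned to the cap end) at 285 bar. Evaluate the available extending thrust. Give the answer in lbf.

With equal pressure on both faces, forces on the annular region cancel; the net push is pressure × rod cross-section.
Rod cross-section A_rod = π/4 × (1.44 in)² = 1.629 in^2
F = P × A_rod

F ≈ 6730 lbf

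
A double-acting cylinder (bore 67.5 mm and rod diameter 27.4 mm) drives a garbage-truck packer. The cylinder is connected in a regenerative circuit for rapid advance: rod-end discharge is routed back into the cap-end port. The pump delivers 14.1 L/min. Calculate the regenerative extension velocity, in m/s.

v ≈ 0.399 m/s

In regeneration the rod-end outflow joins the pump flow into the cap end, so the net volume the pump must supply per unit advance equals the rod cross-section area.
Rod cross-section A_rod = π/4 × (27.4 mm)² = 589.6 mm^2
v = Q_pump / A_rod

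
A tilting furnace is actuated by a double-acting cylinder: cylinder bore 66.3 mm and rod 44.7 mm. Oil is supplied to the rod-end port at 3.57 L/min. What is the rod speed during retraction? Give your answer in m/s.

Rod-side annular area A_ann = π/4 × (66.3² − 44.7²) = 1883 mm^2
Flow into the rod-end port fills the annular volume.
v = Q / A

v ≈ 0.0316 m/s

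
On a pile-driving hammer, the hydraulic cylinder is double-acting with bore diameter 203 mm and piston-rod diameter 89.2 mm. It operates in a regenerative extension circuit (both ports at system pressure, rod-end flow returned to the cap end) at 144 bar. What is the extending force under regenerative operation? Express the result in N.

F ≈ 90000 N

With equal pressure on both faces, forces on the annular region cancel; the net push is pressure × rod cross-section.
Rod cross-section A_rod = π/4 × (89.2 mm)² = 6249 mm^2
F = P × A_rod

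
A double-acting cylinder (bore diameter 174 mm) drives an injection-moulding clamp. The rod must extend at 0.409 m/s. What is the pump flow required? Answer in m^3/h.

Q ≈ 35.0 m^3/h

Cap-side area A_cap = π/4 × (174 mm)² = 23780 mm^2
Q = A × v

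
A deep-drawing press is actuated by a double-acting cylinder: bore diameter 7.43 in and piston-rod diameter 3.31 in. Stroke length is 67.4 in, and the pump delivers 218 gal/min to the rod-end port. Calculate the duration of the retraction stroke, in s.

t ≈ 2.79 s

Rod-side annular area A_ann = π/4 × (7.43² − 3.31²) = 34.75 in^2
Swept volume V = A × L; t = V / Q = A·L / Q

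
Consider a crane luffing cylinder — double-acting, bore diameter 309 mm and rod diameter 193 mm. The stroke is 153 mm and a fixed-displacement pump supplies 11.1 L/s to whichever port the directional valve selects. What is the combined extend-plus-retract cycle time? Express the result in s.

Cap-side area A_cap = π/4 × (309 mm)² = 74990 mm^2
Rod-side annular area A_ann = π/4 × (309² − 193²) = 45740 mm^2
t_ext = A_cap·L/Q = 1.034 s
t_ret = A_ann·L/Q = 0.6304 s
t_cycle = t_ext + t_ret

t ≈ 1.66 s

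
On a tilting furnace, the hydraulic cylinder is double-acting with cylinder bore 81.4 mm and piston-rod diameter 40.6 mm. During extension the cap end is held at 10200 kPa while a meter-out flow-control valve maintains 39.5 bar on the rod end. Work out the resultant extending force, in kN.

F ≈ 37.6 kN

Cap-side area A_cap = π/4 × (81.4 mm)² = 5204 mm^2
Rod-side annular area A_ann = π/4 × (81.4² − 40.6²) = 3909 mm^2
Net thrust = P_cap·A_cap − P_rod·A_ann = 53.08 kN − 15.44 kN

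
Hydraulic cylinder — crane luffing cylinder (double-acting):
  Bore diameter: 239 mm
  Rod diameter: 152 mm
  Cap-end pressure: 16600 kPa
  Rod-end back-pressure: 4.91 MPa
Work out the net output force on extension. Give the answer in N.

Cap-side area A_cap = π/4 × (239 mm)² = 44860 mm^2
Rod-side annular area A_ann = π/4 × (239² − 152²) = 26720 mm^2
Net thrust = P_cap·A_cap − P_rod·A_ann = 7.447e5 N − 1.312e5 N

F ≈ 6.14e5 N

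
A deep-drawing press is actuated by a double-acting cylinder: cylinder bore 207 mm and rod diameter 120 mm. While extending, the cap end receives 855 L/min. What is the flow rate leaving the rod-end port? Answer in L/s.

Q_out ≈ 9.46 L/s

Cap-side area A_cap = π/4 × (207 mm)² = 33650 mm^2
Rod-side annular area A_ann = π/4 × (207² − 120²) = 22340 mm^2
Piston speed v = Q_in/A_cap; rod-end outflow Q_out = v × A_ann = Q_in × A_ann/A_cap.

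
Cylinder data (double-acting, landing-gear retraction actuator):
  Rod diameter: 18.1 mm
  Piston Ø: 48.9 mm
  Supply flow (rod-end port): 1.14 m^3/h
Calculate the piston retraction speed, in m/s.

v ≈ 0.195 m/s

Rod-side annular area A_ann = π/4 × (48.9² − 18.1²) = 1621 mm^2
Flow into the rod-end port fills the annular volume.
v = Q / A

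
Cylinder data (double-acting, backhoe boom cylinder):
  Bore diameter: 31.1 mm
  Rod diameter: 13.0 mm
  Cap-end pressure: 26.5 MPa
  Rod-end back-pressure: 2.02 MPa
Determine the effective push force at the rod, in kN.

F ≈ 18.9 kN

Cap-side area A_cap = π/4 × (31.1 mm)² = 759.6 mm^2
Rod-side annular area A_ann = π/4 × (31.1² − 13.0²) = 626.9 mm^2
Net thrust = P_cap·A_cap − P_rod·A_ann = 20.13 kN − 1.266 kN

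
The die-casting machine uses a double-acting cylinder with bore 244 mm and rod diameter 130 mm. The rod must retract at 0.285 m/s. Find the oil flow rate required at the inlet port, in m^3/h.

Rod-side annular area A_ann = π/4 × (244² − 130²) = 33490 mm^2
Q = A × v

Q ≈ 34.4 m^3/h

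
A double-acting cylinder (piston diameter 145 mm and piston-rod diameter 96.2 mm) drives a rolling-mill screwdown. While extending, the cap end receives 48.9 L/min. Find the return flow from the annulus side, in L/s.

Q_out ≈ 0.456 L/s

Cap-side area A_cap = π/4 × (145 mm)² = 16510 mm^2
Rod-side annular area A_ann = π/4 × (145² − 96.2²) = 9245 mm^2
Piston speed v = Q_in/A_cap; rod-end outflow Q_out = v × A_ann = Q_in × A_ann/A_cap.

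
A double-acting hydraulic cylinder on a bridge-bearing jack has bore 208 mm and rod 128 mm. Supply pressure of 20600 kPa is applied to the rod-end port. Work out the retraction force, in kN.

F ≈ 435 kN

Rod-side annular area A_ann = π/4 × (208² − 128²) = 21110 mm^2
On retraction the pressure acts on the annular area (bore minus rod).
F = P × A_ann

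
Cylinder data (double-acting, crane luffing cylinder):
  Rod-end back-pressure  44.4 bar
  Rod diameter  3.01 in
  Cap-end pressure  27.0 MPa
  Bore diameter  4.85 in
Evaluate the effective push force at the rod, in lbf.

Cap-side area A_cap = π/4 × (4.85 in)² = 18.47 in^2
Rod-side annular area A_ann = π/4 × (4.85² − 3.01²) = 11.36 in^2
Net thrust = P_cap·A_cap − P_rod·A_ann = 72350 lbf − 7315 lbf

F ≈ 65000 lbf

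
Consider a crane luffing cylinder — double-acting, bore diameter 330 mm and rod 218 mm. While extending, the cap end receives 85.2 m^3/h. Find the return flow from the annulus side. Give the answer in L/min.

Q_out ≈ 800 L/min

Cap-side area A_cap = π/4 × (330 mm)² = 85530 mm^2
Rod-side annular area A_ann = π/4 × (330² − 218²) = 48200 mm^2
Piston speed v = Q_in/A_cap; rod-end outflow Q_out = v × A_ann = Q_in × A_ann/A_cap.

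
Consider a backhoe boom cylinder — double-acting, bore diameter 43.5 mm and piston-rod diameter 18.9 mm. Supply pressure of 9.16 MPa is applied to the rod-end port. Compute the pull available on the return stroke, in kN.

F ≈ 11.0 kN

Rod-side annular area A_ann = π/4 × (43.5² − 18.9²) = 1206 mm^2
On retraction the pressure acts on the annular area (bore minus rod).
F = P × A_ann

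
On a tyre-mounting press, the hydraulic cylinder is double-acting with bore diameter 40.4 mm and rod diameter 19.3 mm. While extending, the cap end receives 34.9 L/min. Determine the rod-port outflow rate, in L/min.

Cap-side area A_cap = π/4 × (40.4 mm)² = 1282 mm^2
Rod-side annular area A_ann = π/4 × (40.4² − 19.3²) = 989.3 mm^2
Piston speed v = Q_in/A_cap; rod-end outflow Q_out = v × A_ann = Q_in × A_ann/A_cap.

Q_out ≈ 26.9 L/min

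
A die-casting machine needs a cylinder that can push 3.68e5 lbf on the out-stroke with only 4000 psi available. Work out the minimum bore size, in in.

Extension force acts on the full piston face: F = P × (π/4)D².
D = √(4F / (πP)) = √(4 × 3.68e5 lbf / (π × 4000 psi))

D ≈ 10.8 in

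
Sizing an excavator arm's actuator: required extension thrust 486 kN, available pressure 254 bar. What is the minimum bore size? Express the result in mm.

D ≈ 156 mm

Extension force acts on the full piston face: F = P × (π/4)D².
D = √(4F / (πP)) = √(4 × 486 kN / (π × 254 bar))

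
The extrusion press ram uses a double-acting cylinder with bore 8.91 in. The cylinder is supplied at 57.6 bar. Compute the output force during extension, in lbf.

F ≈ 52100 lbf

Cap-side area A_cap = π/4 × (8.91 in)² = 62.35 in^2
F = P × A_cap = 57.6 bar × A_cap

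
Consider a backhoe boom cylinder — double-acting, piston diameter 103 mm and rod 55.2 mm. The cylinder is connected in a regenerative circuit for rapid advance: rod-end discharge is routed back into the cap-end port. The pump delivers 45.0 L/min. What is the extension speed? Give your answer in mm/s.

v ≈ 313 mm/s

In regeneration the rod-end outflow joins the pump flow into the cap end, so the net volume the pump must supply per unit advance equals the rod cross-section area.
Rod cross-section A_rod = π/4 × (55.2 mm)² = 2393 mm^2
v = Q_pump / A_rod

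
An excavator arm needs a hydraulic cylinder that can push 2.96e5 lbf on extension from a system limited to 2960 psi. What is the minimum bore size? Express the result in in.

Extension force acts on the full piston face: F = P × (π/4)D².
D = √(4F / (πP)) = √(4 × 2.96e5 lbf / (π × 2960 psi))

D ≈ 11.3 in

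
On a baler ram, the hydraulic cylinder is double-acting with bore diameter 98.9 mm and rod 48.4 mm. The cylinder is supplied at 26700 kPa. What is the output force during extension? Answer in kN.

Cap-side area A_cap = π/4 × (98.9 mm)² = 7682 mm^2
F = P × A_cap = 26700 kPa × A_cap

F ≈ 205 kN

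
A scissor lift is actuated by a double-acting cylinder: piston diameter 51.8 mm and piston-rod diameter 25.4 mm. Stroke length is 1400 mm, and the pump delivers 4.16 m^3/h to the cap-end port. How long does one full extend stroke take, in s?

Cap-side area A_cap = π/4 × (51.8 mm)² = 2107 mm^2
Swept volume V = A × L; t = V / Q = A·L / Q

t ≈ 2.55 s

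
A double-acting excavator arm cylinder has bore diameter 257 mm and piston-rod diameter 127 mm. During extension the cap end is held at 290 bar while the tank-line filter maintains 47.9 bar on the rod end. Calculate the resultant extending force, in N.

F ≈ 1.32e6 N

Cap-side area A_cap = π/4 × (257 mm)² = 51870 mm^2
Rod-side annular area A_ann = π/4 × (257² − 127²) = 39210 mm^2
Net thrust = P_cap·A_cap − P_rod·A_ann = 1.504e6 N − 1.878e5 N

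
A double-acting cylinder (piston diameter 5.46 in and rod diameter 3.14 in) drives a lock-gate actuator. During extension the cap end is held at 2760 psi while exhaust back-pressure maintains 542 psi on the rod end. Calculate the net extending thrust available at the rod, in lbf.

Cap-side area A_cap = π/4 × (5.46 in)² = 23.41 in^2
Rod-side annular area A_ann = π/4 × (5.46² − 3.14²) = 15.67 in^2
Net thrust = P_cap·A_cap − P_rod·A_ann = 64620 lbf − 8493 lbf

F ≈ 56100 lbf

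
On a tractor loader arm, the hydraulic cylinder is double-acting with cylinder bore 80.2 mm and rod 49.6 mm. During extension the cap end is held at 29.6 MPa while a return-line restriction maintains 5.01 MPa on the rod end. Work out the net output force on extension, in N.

Cap-side area A_cap = π/4 × (80.2 mm)² = 5052 mm^2
Rod-side annular area A_ann = π/4 × (80.2² − 49.6²) = 3120 mm^2
Net thrust = P_cap·A_cap − P_rod·A_ann = 1.495e5 N − 15630 N

F ≈ 1.34e5 N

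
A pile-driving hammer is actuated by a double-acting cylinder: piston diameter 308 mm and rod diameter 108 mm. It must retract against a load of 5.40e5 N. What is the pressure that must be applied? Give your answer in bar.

Rod-side annular area A_ann = π/4 × (308² − 108²) = 65350 mm^2
Retraction: pressure acts on the annular area.
P = F / A = 5.40e5 N / A

P ≈ 82.6 bar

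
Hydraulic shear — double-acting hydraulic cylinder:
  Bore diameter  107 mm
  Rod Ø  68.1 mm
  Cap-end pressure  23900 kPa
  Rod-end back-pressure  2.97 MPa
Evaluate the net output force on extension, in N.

F ≈ 1.99e5 N

Cap-side area A_cap = π/4 × (107 mm)² = 8992 mm^2
Rod-side annular area A_ann = π/4 × (107² − 68.1²) = 5350 mm^2
Net thrust = P_cap·A_cap − P_rod·A_ann = 2.149e5 N − 15890 N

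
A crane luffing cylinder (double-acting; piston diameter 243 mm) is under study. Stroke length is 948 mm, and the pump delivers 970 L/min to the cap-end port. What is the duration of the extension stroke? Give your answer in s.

t ≈ 2.72 s

Cap-side area A_cap = π/4 × (243 mm)² = 46380 mm^2
Swept volume V = A × L; t = V / Q = A·L / Q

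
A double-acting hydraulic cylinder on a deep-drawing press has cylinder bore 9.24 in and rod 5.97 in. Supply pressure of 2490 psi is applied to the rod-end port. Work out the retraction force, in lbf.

Rod-side annular area A_ann = π/4 × (9.24² − 5.97²) = 39.06 in^2
On retraction the pressure acts on the annular area (bore minus rod).
F = P × A_ann

F ≈ 97300 lbf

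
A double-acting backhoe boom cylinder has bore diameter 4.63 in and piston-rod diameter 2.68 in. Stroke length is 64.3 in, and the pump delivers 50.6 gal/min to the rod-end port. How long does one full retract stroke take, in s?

Rod-side annular area A_ann = π/4 × (4.63² − 2.68²) = 11.20 in^2
Swept volume V = A × L; t = V / Q = A·L / Q

t ≈ 3.70 s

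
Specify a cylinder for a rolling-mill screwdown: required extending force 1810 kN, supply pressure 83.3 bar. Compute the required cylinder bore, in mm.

Extension force acts on the full piston face: F = P × (π/4)D².
D = √(4F / (πP)) = √(4 × 1810 kN / (π × 83.3 bar))

D ≈ 526 mm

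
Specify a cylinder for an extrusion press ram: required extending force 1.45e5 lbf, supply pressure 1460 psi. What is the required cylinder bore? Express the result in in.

Extension force acts on the full piston face: F = P × (π/4)D².
D = √(4F / (πP)) = √(4 × 1.45e5 lbf / (π × 1460 psi))

D ≈ 11.2 in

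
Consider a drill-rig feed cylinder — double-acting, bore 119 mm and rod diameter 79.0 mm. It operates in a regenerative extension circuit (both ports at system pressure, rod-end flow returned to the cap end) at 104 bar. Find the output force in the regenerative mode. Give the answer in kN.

With equal pressure on both faces, forces on the annular region cancel; the net push is pressure × rod cross-section.
Rod cross-section A_rod = π/4 × (79.0 mm)² = 4902 mm^2
F = P × A_rod

F ≈ 51.0 kN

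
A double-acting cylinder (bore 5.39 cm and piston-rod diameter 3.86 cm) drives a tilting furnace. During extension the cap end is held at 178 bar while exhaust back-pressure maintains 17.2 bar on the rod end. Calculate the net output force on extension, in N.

F ≈ 38700 N

Cap-side area A_cap = π/4 × (5.39 cm)² = 22.82 cm^2
Rod-side annular area A_ann = π/4 × (5.39² − 3.86²) = 11.12 cm^2
Net thrust = P_cap·A_cap − P_rod·A_ann = 40620 N − 1912 N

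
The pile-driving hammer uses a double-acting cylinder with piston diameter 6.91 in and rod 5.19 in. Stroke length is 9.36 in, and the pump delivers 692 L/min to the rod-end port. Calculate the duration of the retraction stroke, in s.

Rod-side annular area A_ann = π/4 × (6.91² − 5.19²) = 16.35 in^2
Swept volume V = A × L; t = V / Q = A·L / Q

t ≈ 0.217 s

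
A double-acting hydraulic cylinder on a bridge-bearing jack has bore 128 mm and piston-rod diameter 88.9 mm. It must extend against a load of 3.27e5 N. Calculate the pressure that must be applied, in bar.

Cap-side area A_cap = π/4 × (128 mm)² = 12870 mm^2
P = F / A = 3.27e5 N / A

P ≈ 254 bar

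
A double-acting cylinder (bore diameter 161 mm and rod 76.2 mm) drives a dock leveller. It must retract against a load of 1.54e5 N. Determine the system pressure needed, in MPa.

Rod-side annular area A_ann = π/4 × (161² − 76.2²) = 15800 mm^2
Retraction: pressure acts on the annular area.
P = F / A = 1.54e5 N / A

P ≈ 9.75 MPa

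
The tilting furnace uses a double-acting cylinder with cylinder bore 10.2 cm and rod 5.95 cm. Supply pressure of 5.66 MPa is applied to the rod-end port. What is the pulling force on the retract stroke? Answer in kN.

Rod-side annular area A_ann = π/4 × (10.2² − 5.95²) = 53.91 cm^2
On retraction the pressure acts on the annular area (bore minus rod).
F = P × A_ann

F ≈ 30.5 kN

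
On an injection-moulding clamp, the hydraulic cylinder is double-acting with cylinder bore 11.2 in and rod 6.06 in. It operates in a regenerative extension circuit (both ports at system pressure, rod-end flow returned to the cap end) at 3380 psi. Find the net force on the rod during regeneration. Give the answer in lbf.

With equal pressure on both faces, forces on the annular region cancel; the net push is pressure × rod cross-section.
Rod cross-section A_rod = π/4 × (6.06 in)² = 28.84 in^2
F = P × A_rod

F ≈ 97500 lbf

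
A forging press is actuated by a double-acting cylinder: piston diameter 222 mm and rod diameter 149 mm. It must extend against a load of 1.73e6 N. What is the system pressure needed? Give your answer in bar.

Cap-side area A_cap = π/4 × (222 mm)² = 38710 mm^2
P = F / A = 1.73e6 N / A

P ≈ 447 bar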